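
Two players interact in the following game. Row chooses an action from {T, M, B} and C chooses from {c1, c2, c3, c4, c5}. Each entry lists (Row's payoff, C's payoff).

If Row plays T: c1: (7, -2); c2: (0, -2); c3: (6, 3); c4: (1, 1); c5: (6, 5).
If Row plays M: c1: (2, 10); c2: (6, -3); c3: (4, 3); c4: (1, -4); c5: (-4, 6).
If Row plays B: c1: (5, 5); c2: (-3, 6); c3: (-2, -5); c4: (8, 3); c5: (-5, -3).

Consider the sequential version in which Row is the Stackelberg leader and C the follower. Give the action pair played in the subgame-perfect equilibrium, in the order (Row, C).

Work backward from C's decision.
- T: BR = c5, leader payoff 6.
- M: BR = c1, leader payoff 2.
- B: BR = c2, leader payoff -3.
Maximizing over 6, 2, -3, Row chooses T. Subgame-perfect outcome: (T, c5) with payoffs (6, 5).

(T, c5)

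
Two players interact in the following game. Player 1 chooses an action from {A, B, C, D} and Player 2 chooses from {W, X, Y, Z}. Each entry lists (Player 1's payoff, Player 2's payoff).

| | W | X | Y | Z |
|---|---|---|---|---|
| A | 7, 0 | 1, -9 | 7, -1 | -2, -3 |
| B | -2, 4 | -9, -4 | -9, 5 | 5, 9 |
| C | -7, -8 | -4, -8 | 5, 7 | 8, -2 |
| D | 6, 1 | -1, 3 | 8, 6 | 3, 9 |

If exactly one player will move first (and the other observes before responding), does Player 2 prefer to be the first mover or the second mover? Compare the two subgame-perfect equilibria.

If Player 1 leads: Player 2's best replies are A→W, B→Z, C→Y, D→Z; Player 1's induced payoffs 7, 5, 5, 3; outcome (A, W), payoffs (7, 0).
If Player 2 leads: Player 1's best replies are W→A, X→A, Y→D, Z→C; Player 2's induced payoffs 0, -9, 6, -2; outcome (D, Y), payoffs (8, 6).
Player 2 gets 6 moving first and 0 moving second, so Player 2 prefers to move first.

first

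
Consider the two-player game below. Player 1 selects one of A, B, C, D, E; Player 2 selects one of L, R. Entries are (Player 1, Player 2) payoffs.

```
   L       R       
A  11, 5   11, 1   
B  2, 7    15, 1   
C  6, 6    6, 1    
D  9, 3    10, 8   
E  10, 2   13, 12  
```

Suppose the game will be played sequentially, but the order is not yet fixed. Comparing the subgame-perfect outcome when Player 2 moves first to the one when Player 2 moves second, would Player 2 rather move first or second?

second

If Player 1 leads: Player 2's best replies are A→L, B→L, C→L, D→R, E→R; Player 1's induced payoffs 11, 2, 6, 10, 13; outcome (E, R), payoffs (13, 12).
If Player 2 leads: Player 1's best replies are L→A, R→B; Player 2's induced payoffs 5, 1; outcome (A, L), payoffs (11, 5).
Player 2 gets 5 moving first and 12 moving second, so Player 2 prefers to move second.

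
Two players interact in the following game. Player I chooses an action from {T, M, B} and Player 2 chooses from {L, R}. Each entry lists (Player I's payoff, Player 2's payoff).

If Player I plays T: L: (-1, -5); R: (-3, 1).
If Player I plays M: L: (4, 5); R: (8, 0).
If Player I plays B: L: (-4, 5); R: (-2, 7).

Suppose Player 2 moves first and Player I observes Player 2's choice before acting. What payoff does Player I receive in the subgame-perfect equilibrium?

Work backward from Player I's decision.
- L → Player I plays M (best of -1, 4, -4); Player 2 gets 5.
- R → Player I plays M (best of -3, 8, -2); Player 2 gets 0.
Maximizing over 5, 0, Player 2 chooses L. Subgame-perfect outcome: (M, L) with payoffs (4, 5).

4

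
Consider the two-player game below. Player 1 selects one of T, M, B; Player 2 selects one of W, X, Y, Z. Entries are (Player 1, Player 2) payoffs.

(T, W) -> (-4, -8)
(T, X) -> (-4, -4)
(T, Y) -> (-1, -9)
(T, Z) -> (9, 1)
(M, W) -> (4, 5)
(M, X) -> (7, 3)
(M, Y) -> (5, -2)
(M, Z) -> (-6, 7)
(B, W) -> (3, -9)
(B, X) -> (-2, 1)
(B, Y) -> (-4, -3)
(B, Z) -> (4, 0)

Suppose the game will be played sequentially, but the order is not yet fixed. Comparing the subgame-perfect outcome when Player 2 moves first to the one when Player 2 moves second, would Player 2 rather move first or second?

If Player 1 leads: Player 2's best replies are T→Z, M→Z, B→X; Player 1's induced payoffs 9, -6, -2; outcome (T, Z), payoffs (9, 1).
If Player 2 leads: Player 1's best replies are W→M, X→M, Y→M, Z→T; Player 2's induced payoffs 5, 3, -2, 1; outcome (M, W), payoffs (4, 5).
Player 2 gets 5 moving first and 1 moving second, so Player 2 prefers to move first.

first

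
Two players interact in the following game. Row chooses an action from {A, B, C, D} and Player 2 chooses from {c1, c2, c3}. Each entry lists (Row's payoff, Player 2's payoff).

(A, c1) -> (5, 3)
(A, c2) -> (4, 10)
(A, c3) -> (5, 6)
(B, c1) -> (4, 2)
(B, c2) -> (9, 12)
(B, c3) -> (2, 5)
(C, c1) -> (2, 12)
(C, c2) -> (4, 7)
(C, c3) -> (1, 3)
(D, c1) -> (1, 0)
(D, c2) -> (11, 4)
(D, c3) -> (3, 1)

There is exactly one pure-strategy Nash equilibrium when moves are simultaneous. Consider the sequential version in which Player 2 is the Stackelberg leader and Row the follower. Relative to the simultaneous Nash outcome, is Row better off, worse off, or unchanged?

Solve by backward induction (Player 2 leads).
- c1: Row compares 5, 4, 2, 1 and picks A; Player 2 would get 3.
- c2: Row compares 4, 9, 4, 11 and picks D; Player 2 would get 4.
- c3: Row compares 5, 2, 1, 3 and picks A; Player 2 would get 6.
Among 3, 4, 6, the best is 6 at c3. Subgame-perfect outcome: (A, c3) with payoffs (5, 6).
Now find the simultaneous Nash equilibrium.
Row's best replies: c1→A; c2→D; c3→A.
Player 2's best replies: A→c2; B→c2; C→c1; D→c2.
The unique mutual best reply is (D, c2), giving (11, 4).
Row earns 5 sequentially versus 11 at the Nash outcome: worse off.

worse off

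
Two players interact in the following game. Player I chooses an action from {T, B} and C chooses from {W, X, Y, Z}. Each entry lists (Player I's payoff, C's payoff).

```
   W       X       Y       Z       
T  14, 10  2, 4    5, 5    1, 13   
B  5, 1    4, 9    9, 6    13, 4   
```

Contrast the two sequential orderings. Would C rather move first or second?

If Player I leads: C's best replies are T→Z, B→X; Player I's induced payoffs 1, 4; outcome (B, X), payoffs (4, 9).
If C leads: Player I's best replies are W→T, X→B, Y→B, Z→B; C's induced payoffs 10, 9, 6, 4; outcome (T, W), payoffs (14, 10).
C gets 10 moving first and 9 moving second, so C prefers to move first.

first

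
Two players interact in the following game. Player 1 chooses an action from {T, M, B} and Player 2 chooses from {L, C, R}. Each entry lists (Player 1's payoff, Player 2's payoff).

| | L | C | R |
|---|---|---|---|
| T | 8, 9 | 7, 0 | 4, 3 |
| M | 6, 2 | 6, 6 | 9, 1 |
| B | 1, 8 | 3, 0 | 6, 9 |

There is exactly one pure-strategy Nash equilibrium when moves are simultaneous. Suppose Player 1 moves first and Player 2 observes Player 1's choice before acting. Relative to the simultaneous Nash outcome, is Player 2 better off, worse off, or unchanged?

Player 2 best-responds to each possible Player 1 move:
- T: Player 2 compares 9, 0, 3 and picks L; Player 1 would get 8.
- M: Player 2 compares 2, 6, 1 and picks C; Player 1 would get 6.
- B: Player 2 compares 8, 0, 9 and picks R; Player 1 would get 6.
Among 8, 6, 6, the best is 8 at T. Subgame-perfect outcome: (T, L) with payoffs (8, 9).
For the simultaneous game, intersect best replies.
Player 1's best replies: L→T; C→T; R→M.
Player 2's best replies: T→L; M→C; B→R.
The unique mutual best reply is (T, L), giving (8, 9).
Player 2 earns 9 sequentially versus 9 at the Nash outcome: unchanged.

unchanged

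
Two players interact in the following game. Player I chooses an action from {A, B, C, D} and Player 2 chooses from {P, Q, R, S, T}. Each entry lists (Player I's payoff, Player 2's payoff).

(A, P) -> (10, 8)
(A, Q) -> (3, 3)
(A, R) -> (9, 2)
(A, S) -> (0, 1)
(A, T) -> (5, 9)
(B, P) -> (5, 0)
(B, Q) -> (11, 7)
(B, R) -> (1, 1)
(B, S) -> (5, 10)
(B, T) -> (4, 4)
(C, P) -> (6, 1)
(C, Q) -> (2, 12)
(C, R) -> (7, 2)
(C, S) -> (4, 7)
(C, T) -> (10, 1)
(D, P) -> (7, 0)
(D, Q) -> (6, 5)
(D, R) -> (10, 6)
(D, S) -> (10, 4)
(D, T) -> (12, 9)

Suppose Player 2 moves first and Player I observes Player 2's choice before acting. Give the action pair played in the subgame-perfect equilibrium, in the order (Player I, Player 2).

Work backward from Player I's decision.
- P → Player I plays A (best of 10, 5, 6, 7); Player 2 gets 8.
- Q → Player I plays B (best of 3, 11, 2, 6); Player 2 gets 7.
- R → Player I plays D (best of 9, 1, 7, 10); Player 2 gets 6.
- S → Player I plays D (best of 0, 5, 4, 10); Player 2 gets 4.
- T → Player I plays D (best of 5, 4, 10, 12); Player 2 gets 9.
Maximizing over 8, 7, 6, 4, 9, Player 2 chooses T. Subgame-perfect outcome: (D, T) with payoffs (12, 9).

(D, T)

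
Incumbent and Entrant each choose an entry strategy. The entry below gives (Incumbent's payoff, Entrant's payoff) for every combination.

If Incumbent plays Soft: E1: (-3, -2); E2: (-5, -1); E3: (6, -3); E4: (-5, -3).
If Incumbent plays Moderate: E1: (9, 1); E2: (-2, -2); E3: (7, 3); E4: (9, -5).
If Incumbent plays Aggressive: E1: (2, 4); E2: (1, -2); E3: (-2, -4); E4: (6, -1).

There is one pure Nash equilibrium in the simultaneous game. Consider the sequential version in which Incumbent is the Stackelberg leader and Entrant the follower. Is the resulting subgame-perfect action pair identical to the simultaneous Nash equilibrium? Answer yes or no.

yes

Backward induction with Incumbent moving first.
- Soft: Entrant compares -2, -1, -3, -3 and picks E2; Incumbent would get -5.
- Moderate: Entrant compares 1, -2, 3, -5 and picks E3; Incumbent would get 7.
- Aggressive: Entrant compares 4, -2, -4, -1 and picks E1; Incumbent would get 2.
Incumbent's induced payoffs are -5, 7, 2, so Incumbent commits to Moderate. Subgame-perfect outcome: (Moderate, E3) with payoffs (7, 3).
Under simultaneous play:
Incumbent's best replies: E1→Moderate; E2→Aggressive; E3→Moderate; E4→Moderate.
Entrant's best replies: Soft→E2; Moderate→E3; Aggressive→E1.
The unique mutual best reply is (Moderate, E3), giving (7, 3).
Sequential outcome (Moderate, E3) coincides with the Nash profile (Moderate, E3).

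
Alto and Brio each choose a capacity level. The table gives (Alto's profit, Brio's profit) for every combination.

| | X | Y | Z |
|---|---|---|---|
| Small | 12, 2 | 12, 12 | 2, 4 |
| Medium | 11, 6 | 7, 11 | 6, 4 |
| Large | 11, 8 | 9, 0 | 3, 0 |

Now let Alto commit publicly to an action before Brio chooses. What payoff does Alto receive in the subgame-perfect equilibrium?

12

Brio best-responds to each possible Alto move:
- Small: Brio compares 2, 12, 4 and picks Y; Alto would get 12.
- Medium: Brio compares 6, 11, 4 and picks Y; Alto would get 7.
- Large: Brio compares 8, 0, 0 and picks X; Alto would get 11.
Alto's induced payoffs are 12, 7, 11, so Alto commits to Small. Subgame-perfect outcome: (Small, Y) with payoffs (12, 12).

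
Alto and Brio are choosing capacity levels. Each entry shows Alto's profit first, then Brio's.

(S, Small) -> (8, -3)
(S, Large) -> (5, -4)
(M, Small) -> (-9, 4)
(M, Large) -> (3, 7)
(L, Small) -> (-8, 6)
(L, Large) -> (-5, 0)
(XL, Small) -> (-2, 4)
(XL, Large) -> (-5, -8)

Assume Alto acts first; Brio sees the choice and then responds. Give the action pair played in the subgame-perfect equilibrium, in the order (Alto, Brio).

Backward induction with Alto moving first.
- S: BR = Small, leader payoff 8.
- M: BR = Large, leader payoff 3.
- L: BR = Small, leader payoff -8.
- XL: BR = Small, leader payoff -2.
Maximizing over 8, 3, -8, -2, Alto chooses S. Subgame-perfect outcome: (S, Small) with payoffs (8, -3).

(S, Small)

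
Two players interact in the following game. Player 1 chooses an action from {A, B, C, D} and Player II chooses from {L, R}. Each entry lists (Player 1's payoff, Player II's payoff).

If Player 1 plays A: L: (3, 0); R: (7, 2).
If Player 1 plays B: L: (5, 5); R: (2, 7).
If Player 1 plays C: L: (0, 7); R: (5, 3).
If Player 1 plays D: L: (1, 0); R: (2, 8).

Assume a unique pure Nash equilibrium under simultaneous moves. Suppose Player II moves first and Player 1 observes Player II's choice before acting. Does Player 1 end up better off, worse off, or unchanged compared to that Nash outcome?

Player 1 best-responds to each possible Player II move:
- L: Player 1 compares 3, 5, 0, 1 and picks B; Player II would get 5.
- R: Player 1 compares 7, 2, 5, 2 and picks A; Player II would get 2.
Player II's induced payoffs are 5, 2, so Player II commits to L. Subgame-perfect outcome: (B, L) with payoffs (5, 5).
Now find the simultaneous Nash equilibrium.
Player 1's best replies: L→B; R→A.
Player II's best replies: A→R; B→R; C→L; D→R.
The unique mutual best reply is (A, R), giving (7, 2).
Player 1 earns 5 sequentially versus 7 at the Nash outcome: worse off.

worse off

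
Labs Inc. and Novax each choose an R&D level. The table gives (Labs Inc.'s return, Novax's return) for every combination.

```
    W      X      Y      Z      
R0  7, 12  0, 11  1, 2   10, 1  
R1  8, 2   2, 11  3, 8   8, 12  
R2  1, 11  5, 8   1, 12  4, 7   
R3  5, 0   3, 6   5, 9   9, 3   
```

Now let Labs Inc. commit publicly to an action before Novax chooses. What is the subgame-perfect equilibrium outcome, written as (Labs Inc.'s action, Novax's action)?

Solve by backward induction (Labs Inc. leads).
- R0: Novax compares 12, 11, 2, 1 and picks W; Labs Inc. would get 7.
- R1: Novax compares 2, 11, 8, 12 and picks Z; Labs Inc. would get 8.
- R2: Novax compares 11, 8, 12, 7 and picks Y; Labs Inc. would get 1.
- R3: Novax compares 0, 6, 9, 3 and picks Y; Labs Inc. would get 5.
Maximizing over 7, 8, 1, 5, Labs Inc. chooses R1. Subgame-perfect outcome: (R1, Z) with payoffs (8, 12).

(R1, Z)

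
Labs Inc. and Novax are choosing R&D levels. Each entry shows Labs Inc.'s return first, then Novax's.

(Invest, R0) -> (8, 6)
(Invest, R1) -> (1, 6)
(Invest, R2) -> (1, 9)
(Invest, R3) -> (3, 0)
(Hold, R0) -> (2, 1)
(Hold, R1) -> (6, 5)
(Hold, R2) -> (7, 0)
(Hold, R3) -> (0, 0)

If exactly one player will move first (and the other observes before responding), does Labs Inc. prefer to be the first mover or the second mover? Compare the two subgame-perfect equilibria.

If Labs Inc. leads: Novax's best replies are Invest→R2, Hold→R1; Labs Inc.'s induced payoffs 1, 6; outcome (Hold, R1), payoffs (6, 5).
If Novax leads: Labs Inc.'s best replies are R0→Invest, R1→Hold, R2→Hold, R3→Invest; Novax's induced payoffs 6, 5, 0, 0; outcome (Invest, R0), payoffs (8, 6).
Labs Inc. gets 6 moving first and 8 moving second, so Labs Inc. prefers to move second.

second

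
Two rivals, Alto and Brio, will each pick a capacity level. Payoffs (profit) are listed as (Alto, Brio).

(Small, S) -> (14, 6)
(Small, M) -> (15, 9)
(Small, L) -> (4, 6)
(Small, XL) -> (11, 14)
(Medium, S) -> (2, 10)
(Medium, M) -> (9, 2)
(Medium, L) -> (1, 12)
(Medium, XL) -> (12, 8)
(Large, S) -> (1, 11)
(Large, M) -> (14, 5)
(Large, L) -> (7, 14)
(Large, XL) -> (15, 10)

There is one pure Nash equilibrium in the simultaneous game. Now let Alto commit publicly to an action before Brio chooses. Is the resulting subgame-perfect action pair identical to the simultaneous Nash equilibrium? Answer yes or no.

Solve by backward induction (Alto leads).
- Small: Brio compares 6, 9, 6, 14 and picks XL; Alto would get 11.
- Medium: Brio compares 10, 2, 12, 8 and picks L; Alto would get 1.
- Large: Brio compares 11, 5, 14, 10 and picks L; Alto would get 7.
Maximizing over 11, 1, 7, Alto chooses Small. Subgame-perfect outcome: (Small, XL) with payoffs (11, 14).
Now find the simultaneous Nash equilibrium.
Alto's best replies: S→Small; M→Small; L→Large; XL→Large.
Brio's best replies: Small→XL; Medium→L; Large→L.
Only (Large, L) has each player best-responding; Nash payoffs (7, 14).
Sequential outcome (Small, XL) differs from the Nash profile (Large, L).

no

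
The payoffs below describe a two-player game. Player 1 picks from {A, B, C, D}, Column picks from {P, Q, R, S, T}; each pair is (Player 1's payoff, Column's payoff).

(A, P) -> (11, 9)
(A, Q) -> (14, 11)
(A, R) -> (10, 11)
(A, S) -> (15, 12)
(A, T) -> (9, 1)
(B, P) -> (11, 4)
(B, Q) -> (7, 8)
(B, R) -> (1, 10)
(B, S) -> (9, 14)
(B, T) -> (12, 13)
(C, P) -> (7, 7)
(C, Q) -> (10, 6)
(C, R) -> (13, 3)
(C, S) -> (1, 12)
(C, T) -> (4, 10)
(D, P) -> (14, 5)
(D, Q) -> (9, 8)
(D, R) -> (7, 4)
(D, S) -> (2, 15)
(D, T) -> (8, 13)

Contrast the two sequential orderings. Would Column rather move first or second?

If Player 1 leads: Column's best replies are A→S, B→S, C→S, D→S; Player 1's induced payoffs 15, 9, 1, 2; outcome (A, S), payoffs (15, 12).
If Column leads: Player 1's best replies are P→D, Q→A, R→C, S→A, T→B; Column's induced payoffs 5, 11, 3, 12, 13; outcome (B, T), payoffs (12, 13).
Column gets 13 moving first and 12 moving second, so Column prefers to move first.

first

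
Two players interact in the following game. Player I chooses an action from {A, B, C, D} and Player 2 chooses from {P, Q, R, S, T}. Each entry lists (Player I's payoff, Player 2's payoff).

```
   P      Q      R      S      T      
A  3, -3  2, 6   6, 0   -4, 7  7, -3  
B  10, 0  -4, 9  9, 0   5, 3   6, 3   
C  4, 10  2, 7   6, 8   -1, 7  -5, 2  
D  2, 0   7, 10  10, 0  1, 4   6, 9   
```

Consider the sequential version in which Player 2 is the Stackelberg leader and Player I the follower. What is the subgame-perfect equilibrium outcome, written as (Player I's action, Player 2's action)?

Backward induction with Player 2 moving first.
- P → Player I plays B (best of 3, 10, 4, 2); Player 2 gets 0.
- Q → Player I plays D (best of 2, -4, 2, 7); Player 2 gets 10.
- R → Player I plays D (best of 6, 9, 6, 10); Player 2 gets 0.
- S → Player I plays B (best of -4, 5, -1, 1); Player 2 gets 3.
- T → Player I plays A (best of 7, 6, -5, 6); Player 2 gets -3.
Player 2's induced payoffs are 0, 10, 0, 3, -3, so Player 2 commits to Q. Subgame-perfect outcome: (D, Q) with payoffs (7, 10).

(D, Q)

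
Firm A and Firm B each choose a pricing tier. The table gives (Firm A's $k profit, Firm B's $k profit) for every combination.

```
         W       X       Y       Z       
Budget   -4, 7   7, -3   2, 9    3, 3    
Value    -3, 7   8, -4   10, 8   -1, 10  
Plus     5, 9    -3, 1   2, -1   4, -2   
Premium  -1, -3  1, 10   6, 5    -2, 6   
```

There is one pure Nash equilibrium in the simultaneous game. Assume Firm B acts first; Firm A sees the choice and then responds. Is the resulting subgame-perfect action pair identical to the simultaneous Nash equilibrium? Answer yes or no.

yes

Firm A best-responds to each possible Firm B move:
- W: Firm A compares -4, -3, 5, -1 and picks Plus; Firm B would get 9.
- X: Firm A compares 7, 8, -3, 1 and picks Value; Firm B would get -4.
- Y: Firm A compares 2, 10, 2, 6 and picks Value; Firm B would get 8.
- Z: Firm A compares 3, -1, 4, -2 and picks Plus; Firm B would get -2.
Maximizing over 9, -4, 8, -2, Firm B chooses W. Subgame-perfect outcome: (Plus, W) with payoffs (5, 9).
Now find the simultaneous Nash equilibrium.
Firm A's best replies: W→Plus; X→Value; Y→Value; Z→Plus.
Firm B's best replies: Budget→Y; Value→Z; Plus→W; Premium→X.
Only (Plus, W) has each player best-responding; Nash payoffs (5, 9).
Sequential outcome (Plus, W) coincides with the Nash profile (Plus, W).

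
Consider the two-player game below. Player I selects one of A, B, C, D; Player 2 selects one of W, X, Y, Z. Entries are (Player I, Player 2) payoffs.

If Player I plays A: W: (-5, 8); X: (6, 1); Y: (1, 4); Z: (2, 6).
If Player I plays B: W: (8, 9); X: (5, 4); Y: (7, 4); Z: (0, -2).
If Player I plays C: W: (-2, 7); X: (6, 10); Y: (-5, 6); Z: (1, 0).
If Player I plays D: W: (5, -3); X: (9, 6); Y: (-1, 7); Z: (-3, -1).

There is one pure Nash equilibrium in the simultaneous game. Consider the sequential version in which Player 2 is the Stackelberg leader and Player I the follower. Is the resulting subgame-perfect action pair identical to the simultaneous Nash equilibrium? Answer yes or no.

yes

Player I best-responds to each possible Player 2 move:
- W → Player I plays B (best of -5, 8, -2, 5); Player 2 gets 9.
- X → Player I plays D (best of 6, 5, 6, 9); Player 2 gets 6.
- Y → Player I plays B (best of 1, 7, -5, -1); Player 2 gets 4.
- Z → Player I plays A (best of 2, 0, 1, -3); Player 2 gets 6.
Player 2's induced payoffs are 9, 6, 4, 6, so Player 2 commits to W. Subgame-perfect outcome: (B, W) with payoffs (8, 9).
For the simultaneous game, intersect best replies.
Player I's best replies: W→B; X→D; Y→B; Z→A.
Player 2's best replies: A→W; B→W; C→X; D→Y.
The unique mutual best reply is (B, W), giving (8, 9).
Sequential outcome (B, W) coincides with the Nash profile (B, W).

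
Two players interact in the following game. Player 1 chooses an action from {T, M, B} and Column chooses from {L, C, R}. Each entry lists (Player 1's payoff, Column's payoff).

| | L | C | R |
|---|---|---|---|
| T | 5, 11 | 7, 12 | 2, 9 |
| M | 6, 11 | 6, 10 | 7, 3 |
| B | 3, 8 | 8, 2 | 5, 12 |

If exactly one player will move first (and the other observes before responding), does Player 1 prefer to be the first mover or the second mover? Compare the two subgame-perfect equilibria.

If Player 1 leads: Column's best replies are T→C, M→L, B→R; Player 1's induced payoffs 7, 6, 5; outcome (T, C), payoffs (7, 12).
If Column leads: Player 1's best replies are L→M, C→B, R→M; Column's induced payoffs 11, 2, 3; outcome (M, L), payoffs (6, 11).
Player 1 gets 7 moving first and 6 moving second, so Player 1 prefers to move first.

first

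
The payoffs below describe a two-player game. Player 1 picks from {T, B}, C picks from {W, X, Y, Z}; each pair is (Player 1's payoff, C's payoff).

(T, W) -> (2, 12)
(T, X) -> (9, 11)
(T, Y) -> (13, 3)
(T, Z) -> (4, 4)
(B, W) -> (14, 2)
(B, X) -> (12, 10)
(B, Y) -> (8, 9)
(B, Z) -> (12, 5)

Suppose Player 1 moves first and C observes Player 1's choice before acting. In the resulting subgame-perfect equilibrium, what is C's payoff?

10

C best-responds to each possible Player 1 move:
- T: BR = W, leader payoff 2.
- B: BR = X, leader payoff 12.
Player 1's induced payoffs are 2, 12, so Player 1 commits to B. Subgame-perfect outcome: (B, X) with payoffs (12, 10).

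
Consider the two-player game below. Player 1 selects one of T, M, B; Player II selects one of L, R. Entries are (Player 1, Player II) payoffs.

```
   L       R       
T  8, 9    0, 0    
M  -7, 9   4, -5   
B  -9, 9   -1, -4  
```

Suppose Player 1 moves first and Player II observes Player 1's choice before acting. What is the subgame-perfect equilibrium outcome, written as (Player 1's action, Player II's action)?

(T, L)

Player II best-responds to each possible Player 1 move:
- T → Player II plays L (best of 9, 0); Player 1 gets 8.
- M → Player II plays L (best of 9, -5); Player 1 gets -7.
- B → Player II plays L (best of 9, -4); Player 1 gets -9.
Maximizing over 8, -7, -9, Player 1 chooses T. Subgame-perfect outcome: (T, L) with payoffs (8, 9).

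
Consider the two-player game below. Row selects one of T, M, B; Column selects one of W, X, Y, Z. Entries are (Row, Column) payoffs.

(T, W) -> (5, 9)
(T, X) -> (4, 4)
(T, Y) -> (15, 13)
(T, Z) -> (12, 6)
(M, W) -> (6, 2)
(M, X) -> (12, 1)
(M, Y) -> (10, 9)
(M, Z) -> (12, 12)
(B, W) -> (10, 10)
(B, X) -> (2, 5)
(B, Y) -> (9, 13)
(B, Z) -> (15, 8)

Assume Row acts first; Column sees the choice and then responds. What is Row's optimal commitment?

T

Work backward from Column's decision.
- T → Column plays Y (best of 9, 4, 13, 6); Row gets 15.
- M → Column plays Z (best of 2, 1, 9, 12); Row gets 12.
- B → Column plays Y (best of 10, 5, 13, 8); Row gets 9.
Among 15, 12, 9, the best is 15 at T. Subgame-perfect outcome: (T, Y) with payoffs (15, 13).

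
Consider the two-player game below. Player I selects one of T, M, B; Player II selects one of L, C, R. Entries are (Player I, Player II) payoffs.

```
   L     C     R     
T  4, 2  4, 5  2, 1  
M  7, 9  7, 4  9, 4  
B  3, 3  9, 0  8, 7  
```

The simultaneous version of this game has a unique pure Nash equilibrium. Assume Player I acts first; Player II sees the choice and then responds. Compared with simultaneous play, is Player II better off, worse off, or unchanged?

Work backward from Player II's decision.
- T → Player II plays C (best of 2, 5, 1); Player I gets 4.
- M → Player II plays L (best of 9, 4, 4); Player I gets 7.
- B → Player II plays R (best of 3, 0, 7); Player I gets 8.
Maximizing over 4, 7, 8, Player I chooses B. Subgame-perfect outcome: (B, R) with payoffs (8, 7).
Now find the simultaneous Nash equilibrium.
Player I's best replies: L→M; C→B; R→M.
Player II's best replies: T→C; M→L; B→R.
The unique mutual best reply is (M, L), giving (7, 9).
Player II earns 7 sequentially versus 9 at the Nash outcome: worse off.

worse off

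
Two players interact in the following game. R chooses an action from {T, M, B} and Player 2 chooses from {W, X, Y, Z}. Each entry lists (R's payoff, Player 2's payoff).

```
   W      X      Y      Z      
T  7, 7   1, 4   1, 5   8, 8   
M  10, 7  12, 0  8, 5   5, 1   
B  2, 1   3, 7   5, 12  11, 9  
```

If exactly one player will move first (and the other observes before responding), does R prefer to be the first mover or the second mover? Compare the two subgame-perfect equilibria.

If R leads: Player 2's best replies are T→Z, M→W, B→Y; R's induced payoffs 8, 10, 5; outcome (M, W), payoffs (10, 7).
If Player 2 leads: R's best replies are W→M, X→M, Y→M, Z→B; Player 2's induced payoffs 7, 0, 5, 9; outcome (B, Z), payoffs (11, 9).
R gets 10 moving first and 11 moving second, so R prefers to move second.

second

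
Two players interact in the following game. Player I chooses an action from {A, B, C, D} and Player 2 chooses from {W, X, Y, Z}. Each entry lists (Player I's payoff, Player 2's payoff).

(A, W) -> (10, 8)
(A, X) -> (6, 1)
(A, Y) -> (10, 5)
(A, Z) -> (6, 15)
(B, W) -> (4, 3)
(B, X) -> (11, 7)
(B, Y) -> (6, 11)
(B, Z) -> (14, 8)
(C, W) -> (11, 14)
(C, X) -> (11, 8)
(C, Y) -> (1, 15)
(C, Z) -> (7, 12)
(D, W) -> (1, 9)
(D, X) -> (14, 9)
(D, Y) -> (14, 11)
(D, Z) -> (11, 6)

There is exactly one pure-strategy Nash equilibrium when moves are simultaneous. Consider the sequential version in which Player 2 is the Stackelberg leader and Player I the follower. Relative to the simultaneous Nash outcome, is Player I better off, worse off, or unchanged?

Work backward from Player I's decision.
- W: BR = C, leader payoff 14.
- X: BR = D, leader payoff 9.
- Y: BR = D, leader payoff 11.
- Z: BR = B, leader payoff 8.
Player 2's induced payoffs are 14, 9, 11, 8, so Player 2 commits to W. Subgame-perfect outcome: (C, W) with payoffs (11, 14).
For the simultaneous game, intersect best replies.
Player I's best replies: W→C; X→D; Y→D; Z→B.
Player 2's best replies: A→Z; B→Y; C→Y; D→Y.
The unique mutual best reply is (D, Y), giving (14, 11).
Player I earns 11 sequentially versus 14 at the Nash outcome: worse off.

worse off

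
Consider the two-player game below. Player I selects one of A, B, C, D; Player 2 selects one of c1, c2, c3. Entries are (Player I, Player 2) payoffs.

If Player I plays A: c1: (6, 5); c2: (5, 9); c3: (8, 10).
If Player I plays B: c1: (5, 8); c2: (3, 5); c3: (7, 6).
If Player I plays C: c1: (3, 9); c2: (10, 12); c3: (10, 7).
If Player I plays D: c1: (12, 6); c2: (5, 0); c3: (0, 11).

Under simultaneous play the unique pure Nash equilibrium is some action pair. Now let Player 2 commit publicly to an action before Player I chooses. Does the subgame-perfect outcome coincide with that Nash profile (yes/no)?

yes

Work backward from Player I's decision.
- c1: BR = D, leader payoff 6.
- c2: BR = C, leader payoff 12.
- c3: BR = C, leader payoff 7.
Player 2's induced payoffs are 6, 12, 7, so Player 2 commits to c2. Subgame-perfect outcome: (C, c2) with payoffs (10, 12).
For the simultaneous game, intersect best replies.
Player I's best replies: c1→D; c2→C; c3→C.
Player 2's best replies: A→c3; B→c1; C→c2; D→c3.
The unique mutual best reply is (C, c2), giving (10, 12).
Sequential outcome (C, c2) coincides with the Nash profile (C, c2).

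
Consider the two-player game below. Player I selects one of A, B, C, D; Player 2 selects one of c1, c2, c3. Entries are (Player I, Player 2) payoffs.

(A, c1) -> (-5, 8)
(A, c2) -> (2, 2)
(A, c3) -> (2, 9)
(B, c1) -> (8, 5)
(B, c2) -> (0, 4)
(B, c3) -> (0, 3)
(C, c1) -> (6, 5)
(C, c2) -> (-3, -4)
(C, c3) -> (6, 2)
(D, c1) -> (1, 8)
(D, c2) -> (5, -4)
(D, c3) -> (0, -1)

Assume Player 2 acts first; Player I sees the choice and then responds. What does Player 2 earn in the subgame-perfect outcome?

5

Work backward from Player I's decision.
- c1: Player I compares -5, 8, 6, 1 and picks B; Player 2 would get 5.
- c2: Player I compares 2, 0, -3, 5 and picks D; Player 2 would get -4.
- c3: Player I compares 2, 0, 6, 0 and picks C; Player 2 would get 2.
Among 5, -4, 2, the best is 5 at c1. Subgame-perfect outcome: (B, c1) with payoffs (8, 5).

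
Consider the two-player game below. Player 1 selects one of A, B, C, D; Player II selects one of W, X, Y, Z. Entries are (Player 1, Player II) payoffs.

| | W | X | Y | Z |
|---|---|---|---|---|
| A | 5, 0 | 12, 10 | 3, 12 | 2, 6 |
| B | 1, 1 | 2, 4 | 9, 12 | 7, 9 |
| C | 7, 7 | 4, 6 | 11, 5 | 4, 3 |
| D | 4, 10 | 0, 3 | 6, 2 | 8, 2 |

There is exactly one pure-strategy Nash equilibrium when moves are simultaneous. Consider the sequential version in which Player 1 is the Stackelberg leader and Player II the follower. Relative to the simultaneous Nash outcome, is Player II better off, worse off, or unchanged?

Backward induction with Player 1 moving first.
- A: Player II compares 0, 10, 12, 6 and picks Y; Player 1 would get 3.
- B: Player II compares 1, 4, 12, 9 and picks Y; Player 1 would get 9.
- C: Player II compares 7, 6, 5, 3 and picks W; Player 1 would get 7.
- D: Player II compares 10, 3, 2, 2 and picks W; Player 1 would get 4.
Maximizing over 3, 9, 7, 4, Player 1 chooses B. Subgame-perfect outcome: (B, Y) with payoffs (9, 12).
Under simultaneous play:
Player 1's best replies: W→C; X→A; Y→C; Z→D.
Player II's best replies: A→Y; B→Y; C→W; D→W.
The unique mutual best reply is (C, W), giving (7, 7).
Player II earns 12 sequentially versus 7 at the Nash outcome: better off.

better off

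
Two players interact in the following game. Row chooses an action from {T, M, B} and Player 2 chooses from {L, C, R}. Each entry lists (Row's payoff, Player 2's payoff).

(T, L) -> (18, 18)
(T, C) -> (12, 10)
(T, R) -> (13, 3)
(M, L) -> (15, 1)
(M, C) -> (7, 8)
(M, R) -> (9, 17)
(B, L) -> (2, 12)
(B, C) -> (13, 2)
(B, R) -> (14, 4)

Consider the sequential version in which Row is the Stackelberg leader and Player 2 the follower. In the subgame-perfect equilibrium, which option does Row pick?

T

Backward induction with Row moving first.
- T → Player 2 plays L (best of 18, 10, 3); Row gets 18.
- M → Player 2 plays R (best of 1, 8, 17); Row gets 9.
- B → Player 2 plays L (best of 12, 2, 4); Row gets 2.
Maximizing over 18, 9, 2, Row chooses T. Subgame-perfect outcome: (T, L) with payoffs (18, 18).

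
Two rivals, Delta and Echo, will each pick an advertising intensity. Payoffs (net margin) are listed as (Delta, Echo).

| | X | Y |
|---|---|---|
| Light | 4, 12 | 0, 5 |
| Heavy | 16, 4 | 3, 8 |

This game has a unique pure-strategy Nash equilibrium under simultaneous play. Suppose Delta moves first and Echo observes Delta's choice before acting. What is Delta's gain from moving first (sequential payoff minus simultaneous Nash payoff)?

1

Echo best-responds to each possible Delta move:
- Light: Echo compares 12, 5 and picks X; Delta would get 4.
- Heavy: Echo compares 4, 8 and picks Y; Delta would get 3.
Among 4, 3, the best is 4 at Light. Subgame-perfect outcome: (Light, X) with payoffs (4, 12).
Under simultaneous play:
Delta's best replies: X→Heavy; Y→Heavy.
Echo's best replies: Light→X; Heavy→Y.
Only (Heavy, Y) has each player best-responding; Nash payoffs (3, 8).
Delta's commitment gain: 4 − 3 = 1.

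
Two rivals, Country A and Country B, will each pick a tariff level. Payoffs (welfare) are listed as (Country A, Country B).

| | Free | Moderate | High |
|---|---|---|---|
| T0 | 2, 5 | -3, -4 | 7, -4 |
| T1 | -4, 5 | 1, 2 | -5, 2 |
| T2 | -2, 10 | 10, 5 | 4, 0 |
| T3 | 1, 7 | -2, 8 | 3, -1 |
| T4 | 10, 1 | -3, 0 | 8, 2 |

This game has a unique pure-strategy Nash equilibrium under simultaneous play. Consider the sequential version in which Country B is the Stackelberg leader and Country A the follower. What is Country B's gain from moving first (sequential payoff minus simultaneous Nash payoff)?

Backward induction with Country B moving first.
- Free: Country A compares 2, -4, -2, 1, 10 and picks T4; Country B would get 1.
- Moderate: Country A compares -3, 1, 10, -2, -3 and picks T2; Country B would get 5.
- High: Country A compares 7, -5, 4, 3, 8 and picks T4; Country B would get 2.
Country B's induced payoffs are 1, 5, 2, so Country B commits to Moderate. Subgame-perfect outcome: (T2, Moderate) with payoffs (10, 5).
Now find the simultaneous Nash equilibrium.
Country A's best replies: Free→T4; Moderate→T2; High→T4.
Country B's best replies: T0→Free; T1→Free; T2→Free; T3→Moderate; T4→High.
The unique mutual best reply is (T4, High), giving (8, 2).
Country B's commitment gain: 5 − 2 = 3.

3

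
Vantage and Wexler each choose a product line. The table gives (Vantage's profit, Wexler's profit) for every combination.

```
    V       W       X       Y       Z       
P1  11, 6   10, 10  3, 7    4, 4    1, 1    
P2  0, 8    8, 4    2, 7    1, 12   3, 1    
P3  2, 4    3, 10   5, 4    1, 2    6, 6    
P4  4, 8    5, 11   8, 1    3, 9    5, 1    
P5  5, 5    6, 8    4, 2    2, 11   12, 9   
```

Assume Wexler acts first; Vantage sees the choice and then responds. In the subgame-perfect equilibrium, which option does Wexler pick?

Work backward from Vantage's decision.
- V → Vantage plays P1 (best of 11, 0, 2, 4, 5); Wexler gets 6.
- W → Vantage plays P1 (best of 10, 8, 3, 5, 6); Wexler gets 10.
- X → Vantage plays P4 (best of 3, 2, 5, 8, 4); Wexler gets 1.
- Y → Vantage plays P1 (best of 4, 1, 1, 3, 2); Wexler gets 4.
- Z → Vantage plays P5 (best of 1, 3, 6, 5, 12); Wexler gets 9.
Among 6, 10, 1, 4, 9, the best is 10 at W. Subgame-perfect outcome: (P1, W) with payoffs (10, 10).

W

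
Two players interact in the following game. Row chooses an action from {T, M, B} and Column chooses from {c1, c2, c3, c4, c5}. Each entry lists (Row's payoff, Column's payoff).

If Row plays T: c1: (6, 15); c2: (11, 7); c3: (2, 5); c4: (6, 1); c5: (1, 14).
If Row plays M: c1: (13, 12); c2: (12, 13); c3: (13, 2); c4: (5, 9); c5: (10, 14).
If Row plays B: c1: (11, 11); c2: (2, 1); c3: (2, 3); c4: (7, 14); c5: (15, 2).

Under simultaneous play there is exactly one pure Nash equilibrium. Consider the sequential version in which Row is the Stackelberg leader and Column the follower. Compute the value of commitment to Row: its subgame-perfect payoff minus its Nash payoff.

3

Solve by backward induction (Row leads).
- T: BR = c1, leader payoff 6.
- M: BR = c5, leader payoff 10.
- B: BR = c4, leader payoff 7.
Row's induced payoffs are 6, 10, 7, so Row commits to M. Subgame-perfect outcome: (M, c5) with payoffs (10, 14).
Now find the simultaneous Nash equilibrium.
Row's best replies: c1→M; c2→M; c3→M; c4→B; c5→B.
Column's best replies: T→c1; M→c5; B→c4.
The unique mutual best reply is (B, c4), giving (7, 14).
Row's commitment gain: 10 − 7 = 3.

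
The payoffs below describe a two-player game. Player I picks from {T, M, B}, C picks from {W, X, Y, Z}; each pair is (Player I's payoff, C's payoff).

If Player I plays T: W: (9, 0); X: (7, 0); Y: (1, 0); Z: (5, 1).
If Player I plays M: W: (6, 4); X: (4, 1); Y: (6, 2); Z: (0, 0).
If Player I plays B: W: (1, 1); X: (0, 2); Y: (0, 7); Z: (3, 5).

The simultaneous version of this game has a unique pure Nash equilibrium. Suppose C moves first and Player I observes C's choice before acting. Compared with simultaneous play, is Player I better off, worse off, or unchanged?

better off

Backward induction with C moving first.
- W: Player I compares 9, 6, 1 and picks T; C would get 0.
- X: Player I compares 7, 4, 0 and picks T; C would get 0.
- Y: Player I compares 1, 6, 0 and picks M; C would get 2.
- Z: Player I compares 5, 0, 3 and picks T; C would get 1.
Among 0, 0, 2, 1, the best is 2 at Y. Subgame-perfect outcome: (M, Y) with payoffs (6, 2).
Now find the simultaneous Nash equilibrium.
Player I's best replies: W→T; X→T; Y→M; Z→T.
C's best replies: T→Z; M→W; B→Y.
Only (T, Z) has each player best-responding; Nash payoffs (5, 1).
Player I earns 6 sequentially versus 5 at the Nash outcome: better off.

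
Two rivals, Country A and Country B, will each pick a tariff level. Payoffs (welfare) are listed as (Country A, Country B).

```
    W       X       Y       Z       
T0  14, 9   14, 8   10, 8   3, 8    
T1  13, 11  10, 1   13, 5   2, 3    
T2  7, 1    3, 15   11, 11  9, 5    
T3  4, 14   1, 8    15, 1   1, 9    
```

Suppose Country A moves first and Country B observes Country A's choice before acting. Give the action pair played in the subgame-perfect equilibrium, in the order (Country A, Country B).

(T0, W)

Country B best-responds to each possible Country A move:
- T0: Country B compares 9, 8, 8, 8 and picks W; Country A would get 14.
- T1: Country B compares 11, 1, 5, 3 and picks W; Country A would get 13.
- T2: Country B compares 1, 15, 11, 5 and picks X; Country A would get 3.
- T3: Country B compares 14, 8, 1, 9 and picks W; Country A would get 4.
Among 14, 13, 3, 4, the best is 14 at T0. Subgame-perfect outcome: (T0, W) with payoffs (14, 9).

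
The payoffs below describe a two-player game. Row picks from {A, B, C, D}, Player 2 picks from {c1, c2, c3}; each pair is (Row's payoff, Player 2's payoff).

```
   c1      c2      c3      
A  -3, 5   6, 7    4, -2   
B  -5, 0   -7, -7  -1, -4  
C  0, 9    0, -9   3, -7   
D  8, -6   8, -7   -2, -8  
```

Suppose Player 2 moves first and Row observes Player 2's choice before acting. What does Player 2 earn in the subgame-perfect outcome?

-2

Row best-responds to each possible Player 2 move:
- c1: BR = D, leader payoff -6.
- c2: BR = D, leader payoff -7.
- c3: BR = A, leader payoff -2.
Maximizing over -6, -7, -2, Player 2 chooses c3. Subgame-perfect outcome: (A, c3) with payoffs (4, -2).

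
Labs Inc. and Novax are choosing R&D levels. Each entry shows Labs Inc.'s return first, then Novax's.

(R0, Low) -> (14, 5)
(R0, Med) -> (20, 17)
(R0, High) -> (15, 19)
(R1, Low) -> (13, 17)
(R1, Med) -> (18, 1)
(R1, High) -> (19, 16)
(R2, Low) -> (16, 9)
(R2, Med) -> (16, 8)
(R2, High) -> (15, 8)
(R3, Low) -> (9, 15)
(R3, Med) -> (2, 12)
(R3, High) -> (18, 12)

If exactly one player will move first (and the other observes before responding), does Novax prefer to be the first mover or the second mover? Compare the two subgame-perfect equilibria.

first

If Labs Inc. leads: Novax's best replies are R0→High, R1→Low, R2→Low, R3→Low; Labs Inc.'s induced payoffs 15, 13, 16, 9; outcome (R2, Low), payoffs (16, 9).
If Novax leads: Labs Inc.'s best replies are Low→R2, Med→R0, High→R1; Novax's induced payoffs 9, 17, 16; outcome (R0, Med), payoffs (20, 17).
Novax gets 17 moving first and 9 moving second, so Novax prefers to move first.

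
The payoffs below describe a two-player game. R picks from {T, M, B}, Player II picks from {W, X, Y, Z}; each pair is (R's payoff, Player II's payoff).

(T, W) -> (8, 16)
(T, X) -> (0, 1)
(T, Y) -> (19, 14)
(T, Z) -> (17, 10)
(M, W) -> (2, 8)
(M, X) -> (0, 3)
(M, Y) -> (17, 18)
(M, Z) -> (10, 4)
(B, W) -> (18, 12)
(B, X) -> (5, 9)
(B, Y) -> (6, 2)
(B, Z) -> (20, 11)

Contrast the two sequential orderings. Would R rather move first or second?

If R leads: Player II's best replies are T→W, M→Y, B→W; R's induced payoffs 8, 17, 18; outcome (B, W), payoffs (18, 12).
If Player II leads: R's best replies are W→B, X→B, Y→T, Z→B; Player II's induced payoffs 12, 9, 14, 11; outcome (T, Y), payoffs (19, 14).
R gets 18 moving first and 19 moving second, so R prefers to move second.

second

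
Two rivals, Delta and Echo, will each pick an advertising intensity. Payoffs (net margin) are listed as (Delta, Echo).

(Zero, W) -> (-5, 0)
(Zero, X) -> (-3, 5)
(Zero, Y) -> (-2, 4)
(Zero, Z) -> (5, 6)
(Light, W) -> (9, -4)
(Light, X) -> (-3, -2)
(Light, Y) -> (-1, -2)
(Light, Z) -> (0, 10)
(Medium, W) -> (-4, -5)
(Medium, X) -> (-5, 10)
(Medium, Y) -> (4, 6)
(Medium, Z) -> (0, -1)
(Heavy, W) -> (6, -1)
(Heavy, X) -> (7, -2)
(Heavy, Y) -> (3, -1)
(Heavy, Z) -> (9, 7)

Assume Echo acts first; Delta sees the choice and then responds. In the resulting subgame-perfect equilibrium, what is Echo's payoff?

Solve by backward induction (Echo leads).
- W: BR = Light, leader payoff -4.
- X: BR = Heavy, leader payoff -2.
- Y: BR = Medium, leader payoff 6.
- Z: BR = Heavy, leader payoff 7.
Maximizing over -4, -2, 6, 7, Echo chooses Z. Subgame-perfect outcome: (Heavy, Z) with payoffs (9, 7).

7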